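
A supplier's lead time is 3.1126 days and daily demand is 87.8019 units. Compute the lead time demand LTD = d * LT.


LTD = 87.8019 * 3.1126 = 273.2922

273.2922 units


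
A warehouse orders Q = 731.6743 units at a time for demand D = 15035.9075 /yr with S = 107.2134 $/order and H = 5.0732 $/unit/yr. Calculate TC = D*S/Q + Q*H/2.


Ordering cost = D*S/Q = 2203.2355
Holding cost = Q*H/2 = 1855.9650
TC = 2203.2355 + 1855.9650 = 4059.2005

4059.2005 $/yr


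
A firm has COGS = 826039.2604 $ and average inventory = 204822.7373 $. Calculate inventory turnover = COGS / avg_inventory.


Turnover = 826039.2604 / 204822.7373 = 4.0329

4.0329


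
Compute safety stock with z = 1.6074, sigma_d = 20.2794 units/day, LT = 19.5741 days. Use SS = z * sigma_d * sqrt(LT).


sqrt(LT) = sqrt(19.5741) = 4.4243
SS = 1.6074 * 20.2794 * 4.4243 = 144.2182

144.2182 units


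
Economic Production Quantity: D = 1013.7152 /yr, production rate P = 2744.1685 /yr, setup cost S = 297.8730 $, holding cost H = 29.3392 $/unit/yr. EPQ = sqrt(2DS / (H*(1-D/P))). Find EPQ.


1 - D/P = 1 - 0.3694 = 0.6306
H*(1-D/P) = 18.5011
2DS = 603916.7755
EPQ = sqrt(32642.2222) = 180.6716

180.6716 units


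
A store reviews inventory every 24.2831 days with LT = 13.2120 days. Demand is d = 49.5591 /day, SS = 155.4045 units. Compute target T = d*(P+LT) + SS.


P + LT = 37.4951
d*(P+LT) = 49.5591 * 37.4951 = 1858.2234
T = 1858.2234 + 155.4045 = 2013.6279

2013.6279 units


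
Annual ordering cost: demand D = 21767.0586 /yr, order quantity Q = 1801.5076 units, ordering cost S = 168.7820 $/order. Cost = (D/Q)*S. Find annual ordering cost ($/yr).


Number of orders = D/Q = 12.0827
Cost = 12.0827 * 168.7820 = 2039.3407

2039.3407 $/yr


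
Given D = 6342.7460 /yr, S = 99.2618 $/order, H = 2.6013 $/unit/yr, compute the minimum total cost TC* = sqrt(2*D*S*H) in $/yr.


2*D*S*H = 3275517.3417
TC* = sqrt(3275517.3417) = 1809.8390

1809.8390 $/yr


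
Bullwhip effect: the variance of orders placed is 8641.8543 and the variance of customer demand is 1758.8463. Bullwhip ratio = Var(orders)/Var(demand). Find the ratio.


BW = 8641.8543 / 1758.8463 = 4.9134

4.9134


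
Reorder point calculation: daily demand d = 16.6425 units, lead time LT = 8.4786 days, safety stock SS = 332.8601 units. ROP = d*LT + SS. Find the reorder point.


d*LT = 16.6425 * 8.4786 = 141.1051
ROP = 141.1051 + 332.8601 = 473.9652

473.9652 units


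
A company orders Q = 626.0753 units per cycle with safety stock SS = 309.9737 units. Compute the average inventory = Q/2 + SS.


Q/2 = 313.0376
Avg = 313.0376 + 309.9737 = 623.0113

623.0113 units


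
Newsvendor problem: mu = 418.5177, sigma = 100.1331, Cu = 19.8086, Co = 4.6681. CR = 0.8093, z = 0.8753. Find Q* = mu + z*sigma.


CR = Cu/(Cu+Co) = 19.8086/(19.8086+4.6681) = 0.8093
z = 0.8753
Q* = 418.5177 + 0.8753 * 100.1331 = 506.1642

506.1642 units


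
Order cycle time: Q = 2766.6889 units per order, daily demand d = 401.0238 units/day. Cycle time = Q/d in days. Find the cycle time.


Cycle = 2766.6889 / 401.0238 = 6.8991

6.8991 days


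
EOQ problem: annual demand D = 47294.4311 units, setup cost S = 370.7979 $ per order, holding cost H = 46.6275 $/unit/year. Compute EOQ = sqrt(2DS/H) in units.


2*D*S = 2 * 47294.4311 * 370.7979 = 35073351.4671
2*D*S/H = 752203.1305
EOQ = sqrt(752203.1305) = 867.2964

867.2964 units


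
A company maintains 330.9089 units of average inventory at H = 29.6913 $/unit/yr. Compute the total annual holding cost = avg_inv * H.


Cost = 330.9089 * 29.6913 = 9825.1154

9825.1154 $/yr


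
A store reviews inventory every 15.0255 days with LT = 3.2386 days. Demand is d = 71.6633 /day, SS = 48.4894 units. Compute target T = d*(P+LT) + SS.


P + LT = 18.2641
d*(P+LT) = 71.6633 * 18.2641 = 1308.8657
T = 1308.8657 + 48.4894 = 1357.3551

1357.3551 units


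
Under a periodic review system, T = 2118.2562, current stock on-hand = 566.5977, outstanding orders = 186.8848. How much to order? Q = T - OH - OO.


Inventory position = OH + OO = 566.5977 + 186.8848 = 753.4825
Q = 2118.2562 - 753.4825 = 1364.7737

1364.7737 units


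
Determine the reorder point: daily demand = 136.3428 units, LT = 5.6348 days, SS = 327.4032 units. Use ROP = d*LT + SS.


d*LT = 136.3428 * 5.6348 = 768.2644
ROP = 768.2644 + 327.4032 = 1095.6676

1095.6676 units


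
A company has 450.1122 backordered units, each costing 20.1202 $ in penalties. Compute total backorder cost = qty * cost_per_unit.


Total = 450.1122 * 20.1202 = 9056.3475

9056.3475 $


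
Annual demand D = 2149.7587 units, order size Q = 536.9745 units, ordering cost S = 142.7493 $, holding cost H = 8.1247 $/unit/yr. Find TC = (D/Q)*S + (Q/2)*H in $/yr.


Ordering cost = D*S/Q = 571.4918
Holding cost = Q*H/2 = 2181.3784
TC = 571.4918 + 2181.3784 = 2752.8702

2752.8702 $/yr


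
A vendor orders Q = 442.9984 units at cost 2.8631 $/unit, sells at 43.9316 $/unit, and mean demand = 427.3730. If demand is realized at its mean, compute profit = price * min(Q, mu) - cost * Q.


Sales at mu = min(442.9984, 427.3730) = 427.3730
Revenue = 43.9316 * 427.3730 = 18775.1797
Total cost = 2.8631 * 442.9984 = 1268.3487
Profit = 18775.1797 - 1268.3487 = 17506.8310

17506.8310 $


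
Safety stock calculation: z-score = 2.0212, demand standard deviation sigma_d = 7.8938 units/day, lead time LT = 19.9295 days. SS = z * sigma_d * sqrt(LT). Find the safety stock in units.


sqrt(LT) = sqrt(19.9295) = 4.4642
SS = 2.0212 * 7.8938 * 4.4642 = 71.2268

71.2268 units


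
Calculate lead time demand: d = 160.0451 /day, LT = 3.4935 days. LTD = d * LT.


LTD = 160.0451 * 3.4935 = 559.1176

559.1176 units


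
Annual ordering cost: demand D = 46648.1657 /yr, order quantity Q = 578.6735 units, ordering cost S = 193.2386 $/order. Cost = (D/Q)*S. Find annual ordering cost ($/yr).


Number of orders = D/Q = 80.6122
Cost = 80.6122 * 193.2386 = 15577.3959

15577.3959 $/yr


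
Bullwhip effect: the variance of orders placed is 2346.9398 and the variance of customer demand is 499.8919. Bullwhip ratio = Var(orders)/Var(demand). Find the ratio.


BW = 2346.9398 / 499.8919 = 4.6949

4.6949


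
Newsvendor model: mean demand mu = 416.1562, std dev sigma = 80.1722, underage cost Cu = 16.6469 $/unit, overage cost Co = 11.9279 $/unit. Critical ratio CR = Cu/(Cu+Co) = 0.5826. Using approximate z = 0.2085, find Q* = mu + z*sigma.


CR = Cu/(Cu+Co) = 16.6469/(16.6469+11.9279) = 0.5826
z = 0.2085
Q* = 416.1562 + 0.2085 * 80.1722 = 432.8721

432.8721 units


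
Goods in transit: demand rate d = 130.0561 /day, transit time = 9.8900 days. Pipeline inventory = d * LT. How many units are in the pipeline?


Pipeline = 130.0561 * 9.8900 = 1286.2548

1286.2548 units


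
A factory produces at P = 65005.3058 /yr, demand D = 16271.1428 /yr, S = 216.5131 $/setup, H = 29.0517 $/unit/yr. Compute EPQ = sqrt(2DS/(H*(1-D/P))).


1 - D/P = 1 - 0.2503 = 0.7497
H*(1-D/P) = 21.7799
2DS = 7045831.1363
EPQ = sqrt(323501.2579) = 568.7717

568.7717 units


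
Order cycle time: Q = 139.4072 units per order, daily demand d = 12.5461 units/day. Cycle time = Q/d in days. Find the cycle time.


Cycle = 139.4072 / 12.5461 = 11.1116

11.1116 days


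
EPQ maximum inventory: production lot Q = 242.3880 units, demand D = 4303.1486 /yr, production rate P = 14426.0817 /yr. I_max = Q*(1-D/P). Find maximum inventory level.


D/P = 0.2983
1 - D/P = 0.7017
I_max = 242.3880 * 0.7017 = 170.0862

170.0862 units


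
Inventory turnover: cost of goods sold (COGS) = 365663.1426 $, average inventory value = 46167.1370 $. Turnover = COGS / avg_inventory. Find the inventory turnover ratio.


Turnover = 365663.1426 / 46167.1370 = 7.9204

7.9204


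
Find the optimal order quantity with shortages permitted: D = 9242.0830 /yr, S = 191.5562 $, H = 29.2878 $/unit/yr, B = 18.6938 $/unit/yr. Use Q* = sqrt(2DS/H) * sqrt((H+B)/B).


sqrt(2DS/H) = 347.7000
sqrt((H+B)/B) = 1.6021
Q* = 347.7000 * 1.6021 = 557.0488

557.0488 units


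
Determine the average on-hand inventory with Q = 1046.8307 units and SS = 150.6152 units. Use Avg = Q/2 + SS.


Q/2 = 523.4153
Avg = 523.4153 + 150.6152 = 674.0305

674.0305 units


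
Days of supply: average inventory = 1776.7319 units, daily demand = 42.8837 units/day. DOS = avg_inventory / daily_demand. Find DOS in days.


DOS = 1776.7319 / 42.8837 = 41.4314

41.4314 days


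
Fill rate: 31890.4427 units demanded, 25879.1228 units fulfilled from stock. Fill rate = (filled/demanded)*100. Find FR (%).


FR = 25879.1228 / 31890.4427 * 100 = 81.1501

81.1501%


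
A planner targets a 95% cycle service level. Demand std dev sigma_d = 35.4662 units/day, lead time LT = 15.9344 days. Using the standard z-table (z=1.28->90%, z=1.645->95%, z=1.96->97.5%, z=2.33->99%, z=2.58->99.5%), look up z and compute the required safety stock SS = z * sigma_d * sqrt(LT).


From the table, SL = 95% corresponds to z = 1.645
sqrt(LT) = sqrt(15.9344) = 3.9918
SS = 1.645 * 35.4662 * 3.9918 = 232.8887

232.8887 units


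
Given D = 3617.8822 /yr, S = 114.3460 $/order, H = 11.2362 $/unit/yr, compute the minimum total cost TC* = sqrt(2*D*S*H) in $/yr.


2*D*S*H = 9296615.2020
TC* = sqrt(9296615.2020) = 3049.0351

3049.0351 $/yr


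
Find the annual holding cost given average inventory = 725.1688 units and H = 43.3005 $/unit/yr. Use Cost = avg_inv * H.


Cost = 725.1688 * 43.3005 = 31400.1716

31400.1716 $/yr


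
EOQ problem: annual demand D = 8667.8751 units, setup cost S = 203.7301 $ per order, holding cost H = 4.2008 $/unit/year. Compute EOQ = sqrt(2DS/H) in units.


2*D*S = 2 * 8667.8751 * 203.7301 = 3531814.1218
2*D*S/H = 840747.9818
EOQ = sqrt(840747.9818) = 916.9231

916.9231 units


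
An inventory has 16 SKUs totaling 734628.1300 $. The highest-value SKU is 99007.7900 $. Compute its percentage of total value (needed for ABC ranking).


Top item = 99007.7900
Total = 734628.1300
Percentage = 99007.7900 / 734628.1300 * 100 = 13.4773

13.4773%


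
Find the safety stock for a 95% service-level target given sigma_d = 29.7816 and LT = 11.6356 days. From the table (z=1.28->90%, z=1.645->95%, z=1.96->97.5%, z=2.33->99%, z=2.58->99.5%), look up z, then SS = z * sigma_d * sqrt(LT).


From the table, SL = 95% corresponds to z = 1.645
sqrt(LT) = sqrt(11.6356) = 3.4111
SS = 1.645 * 29.7816 * 3.4111 = 167.1123

167.1123 units


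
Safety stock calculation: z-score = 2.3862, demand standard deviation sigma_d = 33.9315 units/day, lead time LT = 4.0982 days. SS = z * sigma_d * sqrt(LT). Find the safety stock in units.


sqrt(LT) = sqrt(4.0982) = 2.0244
SS = 2.3862 * 33.9315 * 2.0244 = 163.9104

163.9104 units


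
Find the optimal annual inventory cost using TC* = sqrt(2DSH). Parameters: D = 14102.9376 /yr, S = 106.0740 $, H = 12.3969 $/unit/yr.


2*D*S*H = 37090409.1529
TC* = sqrt(37090409.1529) = 6090.1896

6090.1896 $/yr


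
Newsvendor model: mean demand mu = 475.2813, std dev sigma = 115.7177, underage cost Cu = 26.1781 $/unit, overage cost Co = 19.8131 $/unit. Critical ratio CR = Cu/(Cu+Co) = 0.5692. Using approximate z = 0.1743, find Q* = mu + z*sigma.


CR = Cu/(Cu+Co) = 26.1781/(26.1781+19.8131) = 0.5692
z = 0.1743
Q* = 475.2813 + 0.1743 * 115.7177 = 495.4509

495.4509 units


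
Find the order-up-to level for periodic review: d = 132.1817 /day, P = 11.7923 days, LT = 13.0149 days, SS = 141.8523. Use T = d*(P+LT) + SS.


P + LT = 24.8072
d*(P+LT) = 132.1817 * 24.8072 = 3279.0579
T = 3279.0579 + 141.8523 = 3420.9102

3420.9102 units


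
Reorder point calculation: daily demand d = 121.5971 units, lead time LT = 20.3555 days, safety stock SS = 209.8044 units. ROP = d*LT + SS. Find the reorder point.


d*LT = 121.5971 * 20.3555 = 2475.1698
ROP = 2475.1698 + 209.8044 = 2684.9742

2684.9742 units


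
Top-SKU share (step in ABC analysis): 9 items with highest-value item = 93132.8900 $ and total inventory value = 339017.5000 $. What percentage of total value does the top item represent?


Top item = 93132.8900
Total = 339017.5000
Percentage = 93132.8900 / 339017.5000 * 100 = 27.4714

27.4714%


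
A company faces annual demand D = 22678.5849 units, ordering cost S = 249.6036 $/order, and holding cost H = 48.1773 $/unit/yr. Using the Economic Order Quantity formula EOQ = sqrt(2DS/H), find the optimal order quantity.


2*D*S = 2 * 22678.5849 * 249.6036 = 11321312.8679
2*D*S/H = 234992.6805
EOQ = sqrt(234992.6805) = 484.7604

484.7604 units


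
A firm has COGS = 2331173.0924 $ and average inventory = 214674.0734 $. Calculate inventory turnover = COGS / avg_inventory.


Turnover = 2331173.0924 / 214674.0734 = 10.8591

10.8591


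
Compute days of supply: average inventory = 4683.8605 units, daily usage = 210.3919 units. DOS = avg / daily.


DOS = 4683.8605 / 210.3919 = 22.2626

22.2626 days


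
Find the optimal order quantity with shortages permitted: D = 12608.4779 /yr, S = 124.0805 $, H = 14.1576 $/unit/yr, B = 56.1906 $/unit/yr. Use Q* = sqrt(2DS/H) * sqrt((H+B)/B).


sqrt(2DS/H) = 470.1141
sqrt((H+B)/B) = 1.1189
Q* = 470.1141 * 1.1189 = 526.0148

526.0148 units


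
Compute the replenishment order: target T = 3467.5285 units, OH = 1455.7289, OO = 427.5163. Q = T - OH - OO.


Inventory position = OH + OO = 1455.7289 + 427.5163 = 1883.2452
Q = 3467.5285 - 1883.2452 = 1584.2833

1584.2833 units


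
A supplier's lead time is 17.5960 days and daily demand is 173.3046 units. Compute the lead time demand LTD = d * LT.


LTD = 173.3046 * 17.5960 = 3049.4677

3049.4677 units


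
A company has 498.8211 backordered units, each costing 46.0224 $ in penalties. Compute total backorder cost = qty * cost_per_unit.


Total = 498.8211 * 46.0224 = 22956.9442

22956.9442 $


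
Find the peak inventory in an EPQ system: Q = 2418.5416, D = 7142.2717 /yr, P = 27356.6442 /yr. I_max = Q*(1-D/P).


D/P = 0.2611
1 - D/P = 0.7389
I_max = 2418.5416 * 0.7389 = 1787.1088

1787.1088 units


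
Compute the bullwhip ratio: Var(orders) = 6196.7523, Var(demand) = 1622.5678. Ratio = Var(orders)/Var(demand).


BW = 6196.7523 / 1622.5678 = 3.8191

3.8191


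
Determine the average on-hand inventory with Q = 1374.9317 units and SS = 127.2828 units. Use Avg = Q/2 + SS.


Q/2 = 687.4659
Avg = 687.4659 + 127.2828 = 814.7486

814.7486 units


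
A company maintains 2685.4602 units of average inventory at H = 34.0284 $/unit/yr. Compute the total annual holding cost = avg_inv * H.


Cost = 2685.4602 * 34.0284 = 91381.9139

91381.9139 $/yr


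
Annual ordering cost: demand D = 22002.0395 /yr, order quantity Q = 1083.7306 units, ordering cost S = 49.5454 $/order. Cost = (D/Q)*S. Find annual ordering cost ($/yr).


Number of orders = D/Q = 20.3021
Cost = 20.3021 * 49.5454 = 1005.8772

1005.8772 $/yr


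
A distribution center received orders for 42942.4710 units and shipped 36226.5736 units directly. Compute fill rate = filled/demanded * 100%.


FR = 36226.5736 / 42942.4710 * 100 = 84.3607

84.3607%


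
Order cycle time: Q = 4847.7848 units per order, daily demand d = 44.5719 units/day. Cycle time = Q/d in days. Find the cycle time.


Cycle = 4847.7848 / 44.5719 = 108.7633

108.7633 days


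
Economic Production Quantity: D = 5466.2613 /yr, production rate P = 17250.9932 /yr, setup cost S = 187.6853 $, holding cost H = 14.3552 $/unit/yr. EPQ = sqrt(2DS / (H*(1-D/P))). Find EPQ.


1 - D/P = 1 - 0.3169 = 0.6831
H*(1-D/P) = 9.8065
2DS = 2051873.7839
EPQ = sqrt(209235.7029) = 457.4229

457.4229 units


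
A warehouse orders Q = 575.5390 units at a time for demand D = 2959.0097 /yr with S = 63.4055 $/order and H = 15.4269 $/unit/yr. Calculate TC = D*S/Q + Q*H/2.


Ordering cost = D*S/Q = 325.9857
Holding cost = Q*H/2 = 4439.3913
TC = 325.9857 + 4439.3913 = 4765.3770

4765.3770 $/yr


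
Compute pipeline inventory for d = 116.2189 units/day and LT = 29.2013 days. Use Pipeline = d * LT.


Pipeline = 116.2189 * 29.2013 = 3393.7430

3393.7430 units


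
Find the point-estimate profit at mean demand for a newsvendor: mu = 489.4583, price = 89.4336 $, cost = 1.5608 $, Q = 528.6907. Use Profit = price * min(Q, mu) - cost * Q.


Sales at mu = min(528.6907, 489.4583) = 489.4583
Revenue = 89.4336 * 489.4583 = 43774.0178
Total cost = 1.5608 * 528.6907 = 825.1804
Profit = 43774.0178 - 825.1804 = 42948.8374

42948.8374 $


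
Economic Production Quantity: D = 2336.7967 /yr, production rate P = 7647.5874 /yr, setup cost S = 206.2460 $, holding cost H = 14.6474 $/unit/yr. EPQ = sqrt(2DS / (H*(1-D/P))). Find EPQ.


1 - D/P = 1 - 0.3056 = 0.6944
H*(1-D/P) = 10.1717
2DS = 963909.9444
EPQ = sqrt(94763.5195) = 307.8368

307.8368 units


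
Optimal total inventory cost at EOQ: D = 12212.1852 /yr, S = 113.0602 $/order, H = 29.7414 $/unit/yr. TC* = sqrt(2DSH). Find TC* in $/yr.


2*D*S*H = 82128621.7702
TC* = sqrt(82128621.7702) = 9062.4843

9062.4843 $/yr


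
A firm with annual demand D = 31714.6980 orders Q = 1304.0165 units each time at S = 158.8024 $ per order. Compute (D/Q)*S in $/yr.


Number of orders = D/Q = 24.3208
Cost = 24.3208 * 158.8024 = 3862.1982

3862.1982 $/yr


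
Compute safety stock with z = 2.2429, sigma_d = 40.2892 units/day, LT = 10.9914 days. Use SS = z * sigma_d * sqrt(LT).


sqrt(LT) = sqrt(10.9914) = 3.3153
SS = 2.2429 * 40.2892 * 3.3153 = 299.5884

299.5884 units


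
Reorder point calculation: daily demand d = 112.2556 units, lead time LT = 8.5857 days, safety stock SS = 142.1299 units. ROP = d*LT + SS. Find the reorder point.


d*LT = 112.2556 * 8.5857 = 963.7929
ROP = 963.7929 + 142.1299 = 1105.9228

1105.9228 units


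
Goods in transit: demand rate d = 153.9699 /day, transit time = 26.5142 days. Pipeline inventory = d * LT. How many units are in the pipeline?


Pipeline = 153.9699 * 26.5142 = 4082.3887

4082.3887 units


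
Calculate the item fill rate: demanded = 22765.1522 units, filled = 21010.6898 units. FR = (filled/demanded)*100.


FR = 21010.6898 / 22765.1522 * 100 = 92.2932

92.2932%


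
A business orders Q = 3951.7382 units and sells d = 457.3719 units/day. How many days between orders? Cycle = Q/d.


Cycle = 3951.7382 / 457.3719 = 8.6401

8.6401 days


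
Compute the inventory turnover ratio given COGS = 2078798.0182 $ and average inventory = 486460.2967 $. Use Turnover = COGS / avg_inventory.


Turnover = 2078798.0182 / 486460.2967 = 4.2733

4.2733


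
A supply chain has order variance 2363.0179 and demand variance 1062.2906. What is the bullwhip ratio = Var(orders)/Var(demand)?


BW = 2363.0179 / 1062.2906 = 2.2245

2.2245


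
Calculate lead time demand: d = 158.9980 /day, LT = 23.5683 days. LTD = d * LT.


LTD = 158.9980 * 23.5683 = 3747.3126

3747.3126 units


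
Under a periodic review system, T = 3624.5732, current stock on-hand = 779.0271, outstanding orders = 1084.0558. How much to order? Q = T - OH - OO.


Inventory position = OH + OO = 779.0271 + 1084.0558 = 1863.0829
Q = 3624.5732 - 1863.0829 = 1761.4903

1761.4903 units


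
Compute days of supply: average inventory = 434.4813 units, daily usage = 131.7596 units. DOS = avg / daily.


DOS = 434.4813 / 131.7596 = 3.2975

3.2975 days


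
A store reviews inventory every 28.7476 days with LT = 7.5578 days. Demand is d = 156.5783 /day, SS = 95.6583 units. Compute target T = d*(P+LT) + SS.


P + LT = 36.3054
d*(P+LT) = 156.5783 * 36.3054 = 5684.6378
T = 5684.6378 + 95.6583 = 5780.2961

5780.2961 units


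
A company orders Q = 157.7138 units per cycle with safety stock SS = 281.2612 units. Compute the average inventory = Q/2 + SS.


Q/2 = 78.8569
Avg = 78.8569 + 281.2612 = 360.1181

360.1181 units


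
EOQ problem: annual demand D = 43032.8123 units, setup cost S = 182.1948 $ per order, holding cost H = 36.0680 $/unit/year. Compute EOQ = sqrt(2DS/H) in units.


2*D*S = 2 * 43032.8123 * 182.1948 = 15680709.2609
2*D*S/H = 434754.0551
EOQ = sqrt(434754.0551) = 659.3588

659.3588 units


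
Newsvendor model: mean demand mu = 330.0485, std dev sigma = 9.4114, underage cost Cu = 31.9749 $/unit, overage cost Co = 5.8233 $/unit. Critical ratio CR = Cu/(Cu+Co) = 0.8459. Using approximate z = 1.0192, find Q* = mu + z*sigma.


CR = Cu/(Cu+Co) = 31.9749/(31.9749+5.8233) = 0.8459
z = 1.0192
Q* = 330.0485 + 1.0192 * 9.4114 = 339.6406

339.6406 units


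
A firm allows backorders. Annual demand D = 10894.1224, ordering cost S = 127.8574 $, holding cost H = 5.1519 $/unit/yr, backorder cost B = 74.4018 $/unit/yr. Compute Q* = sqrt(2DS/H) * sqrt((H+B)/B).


sqrt(2DS/H) = 735.3436
sqrt((H+B)/B) = 1.0340
Q* = 735.3436 * 1.0340 = 760.3767

760.3767 units


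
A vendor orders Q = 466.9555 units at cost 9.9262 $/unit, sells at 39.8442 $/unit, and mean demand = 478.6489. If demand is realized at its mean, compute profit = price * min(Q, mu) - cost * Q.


Sales at mu = min(466.9555, 478.6489) = 466.9555
Revenue = 39.8442 * 466.9555 = 18605.4683
Total cost = 9.9262 * 466.9555 = 4635.0937
Profit = 18605.4683 - 4635.0937 = 13970.3746

13970.3746 $


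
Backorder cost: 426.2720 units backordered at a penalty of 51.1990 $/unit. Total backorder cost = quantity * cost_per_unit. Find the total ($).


Total = 426.2720 * 51.1990 = 21824.7001

21824.7001 $


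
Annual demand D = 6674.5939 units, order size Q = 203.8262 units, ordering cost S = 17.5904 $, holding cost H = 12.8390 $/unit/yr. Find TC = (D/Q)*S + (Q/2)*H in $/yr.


Ordering cost = D*S/Q = 576.0240
Holding cost = Q*H/2 = 1308.4623
TC = 576.0240 + 1308.4623 = 1884.4863

1884.4863 $/yr


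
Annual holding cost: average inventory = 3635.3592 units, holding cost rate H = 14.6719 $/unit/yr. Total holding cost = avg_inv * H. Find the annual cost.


Cost = 3635.3592 * 14.6719 = 53337.6266

53337.6266 $/yr


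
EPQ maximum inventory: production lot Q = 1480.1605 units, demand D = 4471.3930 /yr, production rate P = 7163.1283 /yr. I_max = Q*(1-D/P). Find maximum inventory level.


D/P = 0.6242
1 - D/P = 0.3758
I_max = 1480.1605 * 0.3758 = 556.2095

556.2095 units


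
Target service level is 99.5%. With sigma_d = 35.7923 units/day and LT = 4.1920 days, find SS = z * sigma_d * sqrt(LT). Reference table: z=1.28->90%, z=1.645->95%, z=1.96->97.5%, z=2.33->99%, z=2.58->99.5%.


From the table, SL = 99.5% corresponds to z = 2.58
sqrt(LT) = sqrt(4.1920) = 2.0474
SS = 2.58 * 35.7923 * 2.0474 = 189.0688

189.0688 units


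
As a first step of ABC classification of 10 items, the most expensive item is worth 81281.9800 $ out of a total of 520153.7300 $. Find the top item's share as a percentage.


Top item = 81281.9800
Total = 520153.7300
Percentage = 81281.9800 / 520153.7300 * 100 = 15.6265

15.6265%


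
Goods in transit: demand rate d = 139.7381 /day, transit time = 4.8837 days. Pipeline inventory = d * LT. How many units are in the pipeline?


Pipeline = 139.7381 * 4.8837 = 682.4390

682.4390 units


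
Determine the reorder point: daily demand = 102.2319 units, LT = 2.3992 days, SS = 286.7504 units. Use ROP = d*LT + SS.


d*LT = 102.2319 * 2.3992 = 245.2748
ROP = 245.2748 + 286.7504 = 532.0252

532.0252 units


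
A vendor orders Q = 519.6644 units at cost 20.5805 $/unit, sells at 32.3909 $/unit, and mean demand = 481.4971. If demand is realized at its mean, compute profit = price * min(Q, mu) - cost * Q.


Sales at mu = min(519.6644, 481.4971) = 481.4971
Revenue = 32.3909 * 481.4971 = 15596.1244
Total cost = 20.5805 * 519.6644 = 10694.9532
Profit = 15596.1244 - 10694.9532 = 4901.1712

4901.1712 $


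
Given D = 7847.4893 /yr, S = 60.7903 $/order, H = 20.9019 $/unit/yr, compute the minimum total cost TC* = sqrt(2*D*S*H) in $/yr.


2*D*S*H = 19942554.1582
TC* = sqrt(19942554.1582) = 4465.7087

4465.7087 $/yr


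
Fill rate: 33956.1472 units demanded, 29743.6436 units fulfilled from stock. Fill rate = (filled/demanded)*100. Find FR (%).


FR = 29743.6436 / 33956.1472 * 100 = 87.5943

87.5943%


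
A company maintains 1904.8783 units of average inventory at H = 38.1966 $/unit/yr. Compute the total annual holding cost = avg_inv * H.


Cost = 1904.8783 * 38.1966 = 72759.8745

72759.8745 $/yr


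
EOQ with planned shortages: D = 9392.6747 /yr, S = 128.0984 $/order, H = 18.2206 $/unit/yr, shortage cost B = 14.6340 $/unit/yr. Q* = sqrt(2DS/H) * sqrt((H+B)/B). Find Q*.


sqrt(2DS/H) = 363.4127
sqrt((H+B)/B) = 1.4984
Q* = 363.4127 * 1.4984 = 544.5236

544.5236 units


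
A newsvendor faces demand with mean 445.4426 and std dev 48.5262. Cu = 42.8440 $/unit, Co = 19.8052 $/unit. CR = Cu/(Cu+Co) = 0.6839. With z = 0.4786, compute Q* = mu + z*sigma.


CR = Cu/(Cu+Co) = 42.8440/(42.8440+19.8052) = 0.6839
z = 0.4786
Q* = 445.4426 + 0.4786 * 48.5262 = 468.6672

468.6672 units


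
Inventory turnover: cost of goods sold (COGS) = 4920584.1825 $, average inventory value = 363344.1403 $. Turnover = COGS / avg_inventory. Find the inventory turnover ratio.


Turnover = 4920584.1825 / 363344.1403 = 13.5425

13.5425


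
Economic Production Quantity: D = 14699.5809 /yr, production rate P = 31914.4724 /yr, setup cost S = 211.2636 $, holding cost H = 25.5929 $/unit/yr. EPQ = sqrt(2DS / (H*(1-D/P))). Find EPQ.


1 - D/P = 1 - 0.4606 = 0.5394
H*(1-D/P) = 13.8050
2DS = 6210972.7589
EPQ = sqrt(449907.7809) = 670.7517

670.7517 units


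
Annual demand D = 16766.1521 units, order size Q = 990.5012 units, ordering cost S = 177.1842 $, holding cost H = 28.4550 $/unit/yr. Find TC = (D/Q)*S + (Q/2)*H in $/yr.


Ordering cost = D*S/Q = 2999.1859
Holding cost = Q*H/2 = 14092.3558
TC = 2999.1859 + 14092.3558 = 17091.5417

17091.5417 $/yr


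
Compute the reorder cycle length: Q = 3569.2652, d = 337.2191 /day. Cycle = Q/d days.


Cycle = 3569.2652 / 337.2191 = 10.5844

10.5844 days


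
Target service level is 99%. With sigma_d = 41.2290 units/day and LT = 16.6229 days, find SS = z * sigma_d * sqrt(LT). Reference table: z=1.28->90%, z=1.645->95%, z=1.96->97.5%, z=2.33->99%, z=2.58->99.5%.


From the table, SL = 99% corresponds to z = 2.33
sqrt(LT) = sqrt(16.6229) = 4.0771
SS = 2.33 * 41.2290 * 4.0771 = 391.6626

391.6626 units


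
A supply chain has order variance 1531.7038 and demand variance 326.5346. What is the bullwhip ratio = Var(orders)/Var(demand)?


BW = 1531.7038 / 326.5346 = 4.6908

4.6908


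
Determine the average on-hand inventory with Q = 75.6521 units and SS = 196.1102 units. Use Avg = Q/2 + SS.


Q/2 = 37.8261
Avg = 37.8261 + 196.1102 = 233.9363

233.9363 units


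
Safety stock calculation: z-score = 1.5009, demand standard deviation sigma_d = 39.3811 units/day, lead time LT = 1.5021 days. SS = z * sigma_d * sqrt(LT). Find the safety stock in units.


sqrt(LT) = sqrt(1.5021) = 1.2256
SS = 1.5009 * 39.3811 * 1.2256 = 72.4418

72.4418 units


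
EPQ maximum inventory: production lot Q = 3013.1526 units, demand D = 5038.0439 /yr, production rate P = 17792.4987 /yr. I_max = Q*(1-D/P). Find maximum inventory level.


D/P = 0.2832
1 - D/P = 0.7168
I_max = 3013.1526 * 0.7168 = 2159.9619

2159.9619 units


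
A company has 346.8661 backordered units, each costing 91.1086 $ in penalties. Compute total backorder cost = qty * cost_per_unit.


Total = 346.8661 * 91.1086 = 31602.4848

31602.4848 $


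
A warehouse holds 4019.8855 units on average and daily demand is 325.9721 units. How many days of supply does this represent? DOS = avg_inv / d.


DOS = 4019.8855 / 325.9721 = 12.3320

12.3320 days


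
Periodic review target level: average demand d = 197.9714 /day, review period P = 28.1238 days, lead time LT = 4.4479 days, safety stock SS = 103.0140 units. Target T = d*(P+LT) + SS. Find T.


P + LT = 32.5717
d*(P+LT) = 197.9714 * 32.5717 = 6448.2650
T = 6448.2650 + 103.0140 = 6551.2790

6551.2790 units


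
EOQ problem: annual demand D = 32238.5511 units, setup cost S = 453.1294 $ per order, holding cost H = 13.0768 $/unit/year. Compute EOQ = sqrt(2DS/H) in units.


2*D*S = 2 * 32238.5511 * 453.1294 = 29216470.6336
2*D*S/H = 2234221.7235
EOQ = sqrt(2234221.7235) = 1494.7313

1494.7313 units


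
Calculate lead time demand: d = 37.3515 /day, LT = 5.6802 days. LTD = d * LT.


LTD = 37.3515 * 5.6802 = 212.1640

212.1640 units


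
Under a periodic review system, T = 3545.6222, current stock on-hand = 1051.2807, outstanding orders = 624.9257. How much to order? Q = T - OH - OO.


Inventory position = OH + OO = 1051.2807 + 624.9257 = 1676.2064
Q = 3545.6222 - 1676.2064 = 1869.4158

1869.4158 units


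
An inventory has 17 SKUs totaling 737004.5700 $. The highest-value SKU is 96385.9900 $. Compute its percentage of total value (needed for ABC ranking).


Top item = 96385.9900
Total = 737004.5700
Percentage = 96385.9900 / 737004.5700 * 100 = 13.0781

13.0781%


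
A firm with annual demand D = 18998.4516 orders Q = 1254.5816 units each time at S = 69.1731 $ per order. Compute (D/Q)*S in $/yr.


Number of orders = D/Q = 15.1433
Cost = 15.1433 * 69.1731 = 1047.5060

1047.5060 $/yr


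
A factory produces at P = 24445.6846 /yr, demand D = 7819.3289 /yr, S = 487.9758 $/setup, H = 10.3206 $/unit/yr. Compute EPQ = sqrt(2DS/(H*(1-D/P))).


1 - D/P = 1 - 0.3199 = 0.6801
H*(1-D/P) = 7.0194
2DS = 7631286.5509
EPQ = sqrt(1087171.2320) = 1042.6750

1042.6750 units


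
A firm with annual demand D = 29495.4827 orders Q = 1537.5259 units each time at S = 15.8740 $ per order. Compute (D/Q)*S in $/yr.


Number of orders = D/Q = 19.1837
Cost = 19.1837 * 15.8740 = 304.5225

304.5225 $/yr


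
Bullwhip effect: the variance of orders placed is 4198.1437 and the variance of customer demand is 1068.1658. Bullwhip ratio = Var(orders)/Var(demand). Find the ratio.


BW = 4198.1437 / 1068.1658 = 3.9302

3.9302


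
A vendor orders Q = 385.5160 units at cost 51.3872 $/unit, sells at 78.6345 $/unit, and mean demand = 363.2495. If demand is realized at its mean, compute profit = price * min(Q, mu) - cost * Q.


Sales at mu = min(385.5160, 363.2495) = 363.2495
Revenue = 78.6345 * 363.2495 = 28563.9428
Total cost = 51.3872 * 385.5160 = 19810.5878
Profit = 28563.9428 - 19810.5878 = 8753.3550

8753.3550 $


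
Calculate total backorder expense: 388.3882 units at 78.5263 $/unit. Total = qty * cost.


Total = 388.3882 * 78.5263 = 30498.6883

30498.6883 $


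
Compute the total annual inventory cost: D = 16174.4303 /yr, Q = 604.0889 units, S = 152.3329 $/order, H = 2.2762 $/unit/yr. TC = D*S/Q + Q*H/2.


Ordering cost = D*S/Q = 4078.7008
Holding cost = Q*H/2 = 687.5136
TC = 4078.7008 + 687.5136 = 4766.2144

4766.2144 $/yr


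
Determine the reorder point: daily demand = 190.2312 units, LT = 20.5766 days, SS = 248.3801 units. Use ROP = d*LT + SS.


d*LT = 190.2312 * 20.5766 = 3914.3113
ROP = 3914.3113 + 248.3801 = 4162.6914

4162.6914 units


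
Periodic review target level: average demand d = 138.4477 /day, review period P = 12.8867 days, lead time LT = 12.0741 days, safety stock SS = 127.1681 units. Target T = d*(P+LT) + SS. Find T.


P + LT = 24.9608
d*(P+LT) = 138.4477 * 24.9608 = 3455.7654
T = 3455.7654 + 127.1681 = 3582.9335

3582.9335 units


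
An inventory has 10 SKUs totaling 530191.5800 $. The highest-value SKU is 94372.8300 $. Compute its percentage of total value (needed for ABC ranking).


Top item = 94372.8300
Total = 530191.5800
Percentage = 94372.8300 / 530191.5800 * 100 = 17.7998

17.7998%


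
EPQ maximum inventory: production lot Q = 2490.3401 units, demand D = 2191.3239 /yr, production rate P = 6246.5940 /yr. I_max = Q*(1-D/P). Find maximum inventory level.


D/P = 0.3508
1 - D/P = 0.6492
I_max = 2490.3401 * 0.6492 = 1616.7213

1616.7213 units


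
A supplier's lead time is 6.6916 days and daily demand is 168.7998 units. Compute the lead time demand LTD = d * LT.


LTD = 168.7998 * 6.6916 = 1129.5407

1129.5407 units


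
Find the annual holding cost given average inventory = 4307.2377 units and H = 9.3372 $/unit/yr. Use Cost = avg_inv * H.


Cost = 4307.2377 * 9.3372 = 40217.5399

40217.5399 $/yr


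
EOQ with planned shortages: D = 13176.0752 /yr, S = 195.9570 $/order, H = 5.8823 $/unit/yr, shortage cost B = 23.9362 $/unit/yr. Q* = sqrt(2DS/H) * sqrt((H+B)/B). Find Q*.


sqrt(2DS/H) = 936.9466
sqrt((H+B)/B) = 1.1161
Q* = 936.9466 * 1.1161 = 1045.7554

1045.7554 units


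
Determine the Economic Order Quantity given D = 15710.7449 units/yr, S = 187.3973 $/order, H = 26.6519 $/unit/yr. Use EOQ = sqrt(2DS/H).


2*D*S = 2 * 15710.7449 * 187.3973 = 5888302.3505
2*D*S/H = 220933.6802
EOQ = sqrt(220933.6802) = 470.0358

470.0358 units


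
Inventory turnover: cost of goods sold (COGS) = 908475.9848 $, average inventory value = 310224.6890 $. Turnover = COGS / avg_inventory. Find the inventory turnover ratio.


Turnover = 908475.9848 / 310224.6890 = 2.9284

2.9284


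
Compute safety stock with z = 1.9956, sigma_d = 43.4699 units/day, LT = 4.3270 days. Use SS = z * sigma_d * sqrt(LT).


sqrt(LT) = sqrt(4.3270) = 2.0801
SS = 1.9956 * 43.4699 * 2.0801 = 180.4495

180.4495 units


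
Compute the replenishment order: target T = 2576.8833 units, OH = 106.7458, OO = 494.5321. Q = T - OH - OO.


Inventory position = OH + OO = 106.7458 + 494.5321 = 601.2779
Q = 2576.8833 - 601.2779 = 1975.6054

1975.6054 units


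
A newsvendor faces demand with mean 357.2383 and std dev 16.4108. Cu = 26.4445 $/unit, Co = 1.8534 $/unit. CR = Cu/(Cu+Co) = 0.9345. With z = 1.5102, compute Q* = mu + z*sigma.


CR = Cu/(Cu+Co) = 26.4445/(26.4445+1.8534) = 0.9345
z = 1.5102
Q* = 357.2383 + 1.5102 * 16.4108 = 382.0219

382.0219 units


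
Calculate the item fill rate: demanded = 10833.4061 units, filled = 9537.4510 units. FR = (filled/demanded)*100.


FR = 9537.4510 / 10833.4061 * 100 = 88.0374

88.0374%


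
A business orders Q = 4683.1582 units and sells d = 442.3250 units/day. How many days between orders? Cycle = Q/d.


Cycle = 4683.1582 / 442.3250 = 10.5876

10.5876 days


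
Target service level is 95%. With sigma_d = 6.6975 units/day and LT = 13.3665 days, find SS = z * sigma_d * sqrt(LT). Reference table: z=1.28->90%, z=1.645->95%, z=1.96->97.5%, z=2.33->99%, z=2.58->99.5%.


From the table, SL = 95% corresponds to z = 1.645
sqrt(LT) = sqrt(13.3665) = 3.6560
SS = 1.645 * 6.6975 * 3.6560 = 40.2798

40.2798 units


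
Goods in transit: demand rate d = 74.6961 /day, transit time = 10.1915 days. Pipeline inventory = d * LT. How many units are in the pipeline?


Pipeline = 74.6961 * 10.1915 = 761.2653

761.2653 units


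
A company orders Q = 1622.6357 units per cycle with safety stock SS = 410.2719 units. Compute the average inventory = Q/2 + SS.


Q/2 = 811.3179
Avg = 811.3179 + 410.2719 = 1221.5898

1221.5898 units


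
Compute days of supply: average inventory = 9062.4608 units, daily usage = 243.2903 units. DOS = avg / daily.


DOS = 9062.4608 / 243.2903 = 37.2496

37.2496 days


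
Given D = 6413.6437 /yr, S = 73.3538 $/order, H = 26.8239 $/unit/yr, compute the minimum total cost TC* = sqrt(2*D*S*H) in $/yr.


2*D*S*H = 25239419.5897
TC* = sqrt(25239419.5897) = 5023.8849

5023.8849 $/yr


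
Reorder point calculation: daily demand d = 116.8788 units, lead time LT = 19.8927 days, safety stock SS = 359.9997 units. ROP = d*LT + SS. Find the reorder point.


d*LT = 116.8788 * 19.8927 = 2325.0349
ROP = 2325.0349 + 359.9997 = 2685.0346

2685.0346 units


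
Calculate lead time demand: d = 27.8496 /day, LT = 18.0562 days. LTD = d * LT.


LTD = 27.8496 * 18.0562 = 502.8579

502.8579 units


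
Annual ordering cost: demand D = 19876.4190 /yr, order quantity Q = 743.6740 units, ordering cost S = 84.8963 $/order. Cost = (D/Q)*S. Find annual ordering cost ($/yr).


Number of orders = D/Q = 26.7273
Cost = 26.7273 * 84.8963 = 2269.0513

2269.0513 $/yr


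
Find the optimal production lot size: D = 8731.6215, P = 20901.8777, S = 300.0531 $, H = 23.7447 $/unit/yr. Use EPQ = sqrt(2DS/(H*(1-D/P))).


1 - D/P = 1 - 0.4177 = 0.5823
H*(1-D/P) = 13.8255
2DS = 5239900.1982
EPQ = sqrt(379002.3561) = 615.6317

615.6317 units


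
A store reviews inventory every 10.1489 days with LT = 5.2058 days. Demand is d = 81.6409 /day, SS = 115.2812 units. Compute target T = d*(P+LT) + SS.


P + LT = 15.3547
d*(P+LT) = 81.6409 * 15.3547 = 1253.5715
T = 1253.5715 + 115.2812 = 1368.8527

1368.8527 units


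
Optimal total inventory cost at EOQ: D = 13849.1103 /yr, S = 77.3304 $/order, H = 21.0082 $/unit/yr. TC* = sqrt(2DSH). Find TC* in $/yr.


2*D*S*H = 44997767.7427
TC* = sqrt(44997767.7427) = 6708.0375

6708.0375 $/yr


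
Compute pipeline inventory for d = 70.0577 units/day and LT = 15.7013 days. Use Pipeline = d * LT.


Pipeline = 70.0577 * 15.7013 = 1099.9970

1099.9970 units


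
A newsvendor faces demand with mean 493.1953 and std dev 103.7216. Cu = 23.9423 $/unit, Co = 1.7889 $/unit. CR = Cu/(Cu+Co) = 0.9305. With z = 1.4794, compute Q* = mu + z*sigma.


CR = Cu/(Cu+Co) = 23.9423/(23.9423+1.7889) = 0.9305
z = 1.4794
Q* = 493.1953 + 1.4794 * 103.7216 = 646.6410

646.6410 units


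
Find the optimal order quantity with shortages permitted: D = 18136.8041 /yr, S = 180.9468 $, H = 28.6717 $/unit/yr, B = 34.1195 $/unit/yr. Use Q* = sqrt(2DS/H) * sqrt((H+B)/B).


sqrt(2DS/H) = 478.4583
sqrt((H+B)/B) = 1.3566
Q* = 478.4583 * 1.3566 = 649.0710

649.0710 units


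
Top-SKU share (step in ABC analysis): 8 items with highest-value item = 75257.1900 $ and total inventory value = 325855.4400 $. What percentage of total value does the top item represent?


Top item = 75257.1900
Total = 325855.4400
Percentage = 75257.1900 / 325855.4400 * 100 = 23.0953

23.0953%


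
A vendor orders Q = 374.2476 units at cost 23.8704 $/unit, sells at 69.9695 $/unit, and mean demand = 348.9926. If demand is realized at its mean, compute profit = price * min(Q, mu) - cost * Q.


Sales at mu = min(374.2476, 348.9926) = 348.9926
Revenue = 69.9695 * 348.9926 = 24418.8377
Total cost = 23.8704 * 374.2476 = 8933.4399
Profit = 24418.8377 - 8933.4399 = 15485.3978

15485.3978 $


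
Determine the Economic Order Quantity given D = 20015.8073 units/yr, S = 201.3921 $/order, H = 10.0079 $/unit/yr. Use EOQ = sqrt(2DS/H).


2*D*S = 2 * 20015.8073 * 201.3921 = 8062050.9307
2*D*S/H = 805568.6938
EOQ = sqrt(805568.6938) = 897.5348

897.5348 units


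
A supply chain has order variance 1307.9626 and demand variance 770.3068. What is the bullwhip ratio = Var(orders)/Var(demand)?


BW = 1307.9626 / 770.3068 = 1.6980

1.6980


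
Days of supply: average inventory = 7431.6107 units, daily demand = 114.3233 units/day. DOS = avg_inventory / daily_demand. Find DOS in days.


DOS = 7431.6107 / 114.3233 = 65.0052

65.0052 days


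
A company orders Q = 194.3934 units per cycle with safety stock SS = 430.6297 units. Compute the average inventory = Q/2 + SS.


Q/2 = 97.1967
Avg = 97.1967 + 430.6297 = 527.8264

527.8264 units


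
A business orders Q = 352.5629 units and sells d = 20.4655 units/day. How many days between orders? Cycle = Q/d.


Cycle = 352.5629 / 20.4655 = 17.2272

17.2272 days


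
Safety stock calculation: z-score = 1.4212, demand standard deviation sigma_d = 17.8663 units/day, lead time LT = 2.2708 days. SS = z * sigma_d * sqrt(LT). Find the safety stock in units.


sqrt(LT) = sqrt(2.2708) = 1.5069
SS = 1.4212 * 17.8663 * 1.5069 = 38.2630

38.2630 units


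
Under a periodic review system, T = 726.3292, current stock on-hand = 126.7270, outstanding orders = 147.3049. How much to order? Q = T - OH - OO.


Inventory position = OH + OO = 126.7270 + 147.3049 = 274.0319
Q = 726.3292 - 274.0319 = 452.2973

452.2973 units


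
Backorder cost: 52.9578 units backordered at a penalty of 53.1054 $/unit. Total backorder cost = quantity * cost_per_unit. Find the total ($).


Total = 52.9578 * 53.1054 = 2812.3452

2812.3452 $
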